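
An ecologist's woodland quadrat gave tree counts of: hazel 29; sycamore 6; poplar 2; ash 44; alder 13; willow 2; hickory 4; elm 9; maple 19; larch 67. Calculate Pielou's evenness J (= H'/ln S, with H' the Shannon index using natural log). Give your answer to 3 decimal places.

Total N = 29+6+2+44+13+2+4+9+19+67 = 195, so the proportions are 0.14872, 0.03077, 0.01026, 0.22564, 0.06667, 0.01026, 0.02051, 0.04615, 0.09744, 0.34359 (working shown to 5 dp, full precision carried).
H' = −Σ pᵢ ln pᵢ = −((-0.28341) + (-0.10712) + (-0.04697) + (-0.33594) + (-0.18054) + (-0.04697) + (-0.07973) + (-0.14196) + (-0.22689) + (-0.36706)) = 1.81658.
With S = 10 species, ln S = 2.30259, so J = 1.81658/2.30259 = 0.78893, i.e. 0.789 to 3 decimal places.

0.789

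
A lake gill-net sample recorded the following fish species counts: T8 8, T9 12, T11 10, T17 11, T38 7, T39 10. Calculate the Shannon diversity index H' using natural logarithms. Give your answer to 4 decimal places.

1.7759

Total N = 8+12+10+11+7+10 = 58, so the proportions are 0.137931, 0.206897, 0.172414, 0.189655, 0.12069, 0.172414 (working shown to 6 dp, full precision carried).
Each pᵢ ln pᵢ term: 0.137931×(-1.981001)=-0.273242, 0.206897×(-1.575536)=-0.325973, 0.172414×(-1.757858)=-0.303079, 0.189655×(-1.662548)=-0.315311, 0.12069×(-2.114533)=-0.255202, 0.172414×(-1.757858)=-0.303079.
Sum = -1.775886, so H' = 1.7759.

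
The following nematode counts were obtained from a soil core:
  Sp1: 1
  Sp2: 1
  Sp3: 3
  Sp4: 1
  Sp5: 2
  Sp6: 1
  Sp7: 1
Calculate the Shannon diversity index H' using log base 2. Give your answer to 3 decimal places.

2.646

Total N = 1+1+3+1+2+1+1 = 10, so the proportions are 0.1, 0.1, 0.3, 0.1, 0.2, 0.1, 0.1 (working shown to 5 dp, full precision carried).
Each pᵢ log₂ pᵢ term: 0.1×(-3.32193)=-0.33219, 0.1×(-3.32193)=-0.33219, 0.3×(-1.73697)=-0.52109, 0.1×(-3.32193)=-0.33219, 0.2×(-2.32193)=-0.46439, 0.1×(-3.32193)=-0.33219, 0.1×(-3.32193)=-0.33219.
Sum = -2.64644, so H' = 2.646.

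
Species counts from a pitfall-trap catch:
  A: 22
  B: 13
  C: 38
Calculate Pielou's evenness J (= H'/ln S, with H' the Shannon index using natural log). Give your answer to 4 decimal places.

Total N = 22+13+38 = 73, so the proportions are 0.30137, 0.178082, 0.520548 (working shown to 6 dp, full precision carried).
H' = −Σ pᵢ ln pᵢ = −((-0.361468) + (-0.307283) + (-0.339852)) = 1.008603.
With S = 3 species, ln S = 1.098612, so J = 1.008603/1.098612 = 0.918070, i.e. 0.9181 to 4 decimal places.

0.9181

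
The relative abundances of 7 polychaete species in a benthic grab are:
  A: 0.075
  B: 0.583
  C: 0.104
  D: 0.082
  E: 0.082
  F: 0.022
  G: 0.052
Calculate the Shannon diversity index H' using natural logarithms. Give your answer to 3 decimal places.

Each pᵢ ln pᵢ term (working shown to 5 dp, full precision carried): 0.075×(-2.59027)=-0.19427, 0.583×(-0.53957)=-0.31457, 0.104×(-2.26336)=-0.23539, 0.082×(-2.50104)=-0.20508, 0.082×(-2.50104)=-0.20508, 0.022×(-3.81671)=-0.08397, 0.052×(-2.95651)=-0.15374.
Sum = -1.39210, so H' = 1.392.

1.392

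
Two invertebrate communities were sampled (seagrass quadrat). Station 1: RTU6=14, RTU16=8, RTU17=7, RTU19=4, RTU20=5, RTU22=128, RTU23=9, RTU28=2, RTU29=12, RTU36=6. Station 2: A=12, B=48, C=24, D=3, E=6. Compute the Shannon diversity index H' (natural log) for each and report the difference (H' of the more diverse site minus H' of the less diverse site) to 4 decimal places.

0.1144

Station 1: N=195, proportions 0.0717949, 0.0410256, 0.0358974, 0.0205128, 0.025641, 0.6564103, 0.0461538, 0.0102564, 0.0615385, 0.0307692, giving H' = 1.3571703 (working shown to 7 dp, full precision carried).
Station 2: N=93, proportions 0.1290323, 0.516129, 0.2580645, 0.0322581, 0.0645161, giving H' = 1.2427477.
Difference = |1.3571703 − 1.2427477| = 0.1144226, i.e. 0.1144 to 4 decimal places.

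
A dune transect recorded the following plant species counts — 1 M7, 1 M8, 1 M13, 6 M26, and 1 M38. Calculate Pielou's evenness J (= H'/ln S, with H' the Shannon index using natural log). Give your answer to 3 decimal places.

0.763

Total N = 1+1+1+6+1 = 10, so the proportions are 0.1, 0.1, 0.1, 0.6, 0.1 (working shown to 5 dp, full precision carried).
H' = −Σ pᵢ ln pᵢ = −((-0.23026) + (-0.23026) + (-0.23026) + (-0.30650) + (-0.23026)) = 1.22753.
With S = 5 species, ln S = 1.60944, so J = 1.22753/1.60944 = 0.76271, i.e. 0.763 to 3 decimal places.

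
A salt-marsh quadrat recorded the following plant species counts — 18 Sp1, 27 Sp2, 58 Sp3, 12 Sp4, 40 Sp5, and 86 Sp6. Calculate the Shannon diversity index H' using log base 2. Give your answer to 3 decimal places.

2.304

Total N = 18+27+58+12+40+86 = 241, so the proportions are 0.07469, 0.11203, 0.24066, 0.04979, 0.16598, 0.35685 (working shown to 5 dp, full precision carried).
Each pᵢ log₂ pᵢ term: 0.07469×(-3.74296)=-0.27956, 0.11203×(-3.15800)=-0.35380, 0.24066×(-2.05491)=-0.49454, 0.04979×(-4.32793)=-0.21550, 0.16598×(-2.59096)=-0.43004, 0.35685×(-1.48662)=-0.53050.
Sum = -2.30393, so H' = 2.304.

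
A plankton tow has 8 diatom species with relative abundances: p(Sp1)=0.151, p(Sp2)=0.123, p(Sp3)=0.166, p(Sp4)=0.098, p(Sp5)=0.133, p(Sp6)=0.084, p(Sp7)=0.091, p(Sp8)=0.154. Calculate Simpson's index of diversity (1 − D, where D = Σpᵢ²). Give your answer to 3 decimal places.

D = 0.151² + 0.123² + 0.166² + 0.098² + 0.133² + 0.084² + 0.091² + 0.154² = 0.02280 + 0.01513 + 0.02756 + 0.00960 + 0.01769 + 0.00706 + 0.00828 + 0.02372 = 0.13183 (working shown to 5 dp, full precision carried).
So 1 − D = 0.86817, i.e. 0.868 to 3 decimal places.

0.868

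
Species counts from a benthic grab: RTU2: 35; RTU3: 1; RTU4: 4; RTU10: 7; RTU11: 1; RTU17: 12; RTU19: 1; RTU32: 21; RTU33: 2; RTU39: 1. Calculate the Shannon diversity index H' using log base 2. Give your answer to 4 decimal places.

Total N = 35+1+4+7+1+12+1+21+2+1 = 85, so the proportions are 0.411765, 0.011765, 0.047059, 0.082353, 0.011765, 0.141176, 0.011765, 0.247059, 0.023529, 0.011765 (working shown to 6 dp, full precision carried).
Each pᵢ log₂ pᵢ term: 0.411765×(-1.280108)=-0.527103, 0.011765×(-6.409391)=-0.075405, 0.047059×(-4.409391)=-0.207501, 0.082353×(-3.602036)=-0.296638, 0.011765×(-6.409391)=-0.075405, 0.141176×(-2.824428)=-0.398743, 0.011765×(-6.409391)=-0.075405, 0.247059×(-2.017074)=-0.498336, 0.023529×(-5.409391)=-0.127280, 0.011765×(-6.409391)=-0.075405.
Sum = -2.357219, so H' = 2.3572.

2.3572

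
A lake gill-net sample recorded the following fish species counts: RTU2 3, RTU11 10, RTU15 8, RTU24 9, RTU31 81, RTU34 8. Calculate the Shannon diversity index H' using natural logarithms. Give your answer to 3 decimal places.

Total N = 3+10+8+9+81+8 = 119, so the proportions are 0.02521, 0.08403, 0.06723, 0.07563, 0.68067, 0.06723 (working shown to 5 dp, full precision carried).
Each pᵢ ln pᵢ term: 0.02521×(-3.68051)=-0.09279, 0.08403×(-2.47654)=-0.20811, 0.06723×(-2.69968)=-0.18149, 0.07563×(-2.58190)=-0.19527, 0.68067×(-0.38467)=-0.26184, 0.06723×(-2.69968)=-0.18149.
Sum = -1.12099, so H' = 1.121.

1.121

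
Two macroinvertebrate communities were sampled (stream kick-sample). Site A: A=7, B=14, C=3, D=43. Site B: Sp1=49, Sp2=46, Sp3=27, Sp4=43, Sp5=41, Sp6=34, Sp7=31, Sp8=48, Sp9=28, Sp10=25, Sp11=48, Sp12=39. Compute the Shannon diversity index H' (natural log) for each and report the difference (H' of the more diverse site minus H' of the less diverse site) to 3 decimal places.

Site A: N=67, proportions 0.10448, 0.20896, 0.04478, 0.64179, giving H' = 0.98685 (working shown to 5 dp, full precision carried).
Site B: N=459, proportions 0.10675, 0.10022, 0.05882, 0.09368, 0.08932, 0.07407, 0.06754, 0.10458, 0.061, 0.05447, 0.10458, 0.08497, giving H' = 2.45927.
Difference = |0.98685 − 2.45927| = 1.47242, i.e. 1.472 to 3 decimal places.

1.472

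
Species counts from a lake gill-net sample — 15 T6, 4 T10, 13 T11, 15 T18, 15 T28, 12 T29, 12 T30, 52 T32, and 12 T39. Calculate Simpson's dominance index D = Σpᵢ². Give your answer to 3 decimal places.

Total N = 15+4+13+15+15+12+12+52+12 = 150, so the proportions are 0.1, 0.02667, 0.08667, 0.1, 0.1, 0.08, 0.08, 0.34667, 0.08 (working shown to 5 dp, full precision carried).
D = 0.1² + 0.02667² + 0.08667² + 0.1² + 0.1² + 0.08² + 0.08² + 0.34667² + 0.08² = 0.01000 + 0.00071 + 0.00751 + 0.01000 + 0.01000 + 0.00640 + 0.00640 + 0.12018 + 0.00640 = 0.17760.
To 3 decimal places, D = 0.178.

0.178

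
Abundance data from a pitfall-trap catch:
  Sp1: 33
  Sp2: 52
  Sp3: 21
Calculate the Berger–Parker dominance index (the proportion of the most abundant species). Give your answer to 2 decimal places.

0.49

Total N = 33+52+21 = 106, so the proportions are 0.3113, 0.4906, 0.1981 (working shown to 4 dp, full precision carried).
The largest proportion is 0.4906, i.e. d = 0.49 to 2 decimal places.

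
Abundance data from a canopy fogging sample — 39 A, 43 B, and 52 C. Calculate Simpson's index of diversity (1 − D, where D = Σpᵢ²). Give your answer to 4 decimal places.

Total N = 39+43+52 = 134, so the proportions are 0.291045, 0.320896, 0.38806 (working shown to 6 dp, full precision carried).
D = 0.291045² + 0.320896² + 0.38806² = 0.084707 + 0.102974 + 0.150590 = 0.338271.
So 1 − D = 0.661729, i.e. 0.6617 to 4 decimal places.

0.6617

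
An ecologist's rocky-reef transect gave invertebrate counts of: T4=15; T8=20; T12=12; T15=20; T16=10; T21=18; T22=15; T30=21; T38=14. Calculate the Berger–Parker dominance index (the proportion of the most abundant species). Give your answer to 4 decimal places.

Total N = 15+20+12+20+10+18+15+21+14 = 145, so the proportions are 0.103448, 0.137931, 0.082759, 0.137931, 0.068966, 0.124138, 0.103448, 0.144828, 0.096552 (working shown to 6 dp, full precision carried).
The largest proportion is 0.144828, i.e. d = 0.1448 to 4 decimal places.

0.1448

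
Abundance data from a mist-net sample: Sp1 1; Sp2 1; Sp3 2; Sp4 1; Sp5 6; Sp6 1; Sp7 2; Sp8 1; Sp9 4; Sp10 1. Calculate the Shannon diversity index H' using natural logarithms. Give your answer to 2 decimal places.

Total N = 1+1+2+1+6+1+2+1+4+1 = 20, so the proportions are 0.05, 0.05, 0.1, 0.05, 0.3, 0.05, 0.1, 0.05, 0.2, 0.05 (working shown to 4 dp, full precision carried).
Each pᵢ ln pᵢ term: 0.05×(-2.9957)=-0.1498, 0.05×(-2.9957)=-0.1498, 0.1×(-2.3026)=-0.2303, 0.05×(-2.9957)=-0.1498, 0.3×(-1.2040)=-0.3612, 0.05×(-2.9957)=-0.1498, 0.1×(-2.3026)=-0.2303, 0.05×(-2.9957)=-0.1498, 0.2×(-1.6094)=-0.3219, 0.05×(-2.9957)=-0.1498.
Sum = -2.0423, so H' = 2.04.

2.04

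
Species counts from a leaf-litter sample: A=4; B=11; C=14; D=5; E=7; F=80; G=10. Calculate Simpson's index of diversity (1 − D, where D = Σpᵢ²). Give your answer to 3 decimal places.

Total N = 4+11+14+5+7+80+10 = 131, so the proportions are 0.03053, 0.08397, 0.10687, 0.03817, 0.05344, 0.61069, 0.07634 (working shown to 5 dp, full precision carried).
D = 0.03053² + 0.08397² + 0.10687² + 0.03817² + 0.05344² + 0.61069² + 0.07634² = 0.00093 + 0.00705 + 0.01142 + 0.00146 + 0.00286 + 0.37294 + 0.00583 = 0.40248.
So 1 − D = 0.59752, i.e. 0.598 to 3 decimal places.

0.598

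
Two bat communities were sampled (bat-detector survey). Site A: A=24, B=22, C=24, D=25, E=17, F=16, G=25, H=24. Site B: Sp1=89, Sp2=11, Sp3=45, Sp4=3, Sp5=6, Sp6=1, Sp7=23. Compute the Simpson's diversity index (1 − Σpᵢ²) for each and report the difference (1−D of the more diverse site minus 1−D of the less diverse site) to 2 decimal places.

Site A: N=177, proportions 0.1356, 0.1243, 0.1356, 0.1412, 0.096, 0.0904, 0.1412, 0.1356, giving 1−D = 0.8721 (working shown to 4 dp, full precision carried).
Site B: N=178, proportions 0.5, 0.0618, 0.2528, 0.0169, 0.0337, 0.0056, 0.1292, giving 1−D = 0.6641.
Difference = |0.8721 − 0.6641| = 0.2080, i.e. 0.21 to 2 decimal places.

0.21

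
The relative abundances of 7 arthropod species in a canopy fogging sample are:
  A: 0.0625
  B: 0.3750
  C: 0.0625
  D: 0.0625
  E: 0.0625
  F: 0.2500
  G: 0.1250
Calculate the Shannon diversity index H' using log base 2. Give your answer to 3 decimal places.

2.406

Each pᵢ log₂ pᵢ term (working shown to 5 dp, full precision carried): 0.0625×(-4.00000)=-0.25000, 0.375×(-1.41504)=-0.53064, 0.0625×(-4.00000)=-0.25000, 0.0625×(-4.00000)=-0.25000, 0.0625×(-4.00000)=-0.25000, 0.25×(-2.00000)=-0.50000, 0.125×(-3.00000)=-0.37500.
Sum = -2.40564, so H' = 2.406.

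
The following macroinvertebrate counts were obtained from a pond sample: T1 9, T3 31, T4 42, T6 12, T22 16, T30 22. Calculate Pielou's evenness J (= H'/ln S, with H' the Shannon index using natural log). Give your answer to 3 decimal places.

Total N = 9+31+42+12+16+22 = 132, so the proportions are 0.06818, 0.23485, 0.31818, 0.09091, 0.12121, 0.16667 (working shown to 5 dp, full precision carried).
H' = −Σ pᵢ ln pᵢ = −((-0.18311) + (-0.34025) + (-0.36436) + (-0.21799) + (-0.25578) + (-0.29863)) = 1.66012.
With S = 6 species, ln S = 1.79176, so J = 1.66012/1.79176 = 0.92653, i.e. 0.927 to 3 decimal places.

0.927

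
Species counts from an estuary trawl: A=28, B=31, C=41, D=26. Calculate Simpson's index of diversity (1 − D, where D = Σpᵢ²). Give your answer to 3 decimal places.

0.742

Total N = 28+31+41+26 = 126, so the proportions are 0.22222, 0.24603, 0.3254, 0.20635 (working shown to 5 dp, full precision carried).
D = 0.22222² + 0.24603² + 0.3254² + 0.20635² = 0.04938 + 0.06053 + 0.10588 + 0.04258 = 0.25838.
So 1 − D = 0.74162, i.e. 0.742 to 3 decimal places.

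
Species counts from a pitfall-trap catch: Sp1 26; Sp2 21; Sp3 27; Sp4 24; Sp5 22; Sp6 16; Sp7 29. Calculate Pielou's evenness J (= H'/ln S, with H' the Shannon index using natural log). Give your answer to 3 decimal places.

0.992

Total N = 26+21+27+24+22+16+29 = 165, so the proportions are 0.15758, 0.12727, 0.16364, 0.14545, 0.13333, 0.09697, 0.17576 (working shown to 5 dp, full precision carried).
H' = −Σ pᵢ ln pᵢ = −((-0.29118) + (-0.26236) + (-0.29620) + (-0.28042) + (-0.26865) + (-0.22626) + (-0.30558)) = 1.93066.
With S = 7 species, ln S = 1.94591, so J = 1.93066/1.94591 = 0.99216, i.e. 0.992 to 3 decimal places.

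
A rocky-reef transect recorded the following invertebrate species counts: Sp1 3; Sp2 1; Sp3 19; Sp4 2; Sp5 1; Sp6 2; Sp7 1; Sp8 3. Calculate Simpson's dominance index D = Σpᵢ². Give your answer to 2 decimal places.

0.38

Total N = 3+1+19+2+1+2+1+3 = 32, so the proportions are 0.0938, 0.0312, 0.5938, 0.0625, 0.0312, 0.0625, 0.0312, 0.0938 (working shown to 4 dp, full precision carried).
D = 0.0938² + 0.0312² + 0.5938² + 0.0625² + 0.0312² + 0.0625² + 0.0312² + 0.0938² = 0.0088 + 0.0010 + 0.3525 + 0.0039 + 0.0010 + 0.0039 + 0.0010 + 0.0088 = 0.3809.
To 2 decimal places, D = 0.38.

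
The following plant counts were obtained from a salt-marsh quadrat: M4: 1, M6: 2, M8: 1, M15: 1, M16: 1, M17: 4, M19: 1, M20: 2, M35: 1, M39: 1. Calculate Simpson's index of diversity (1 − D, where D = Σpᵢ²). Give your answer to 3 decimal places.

Total N = 1+2+1+1+1+4+1+2+1+1 = 15, so the proportions are 0.06667, 0.13333, 0.06667, 0.06667, 0.06667, 0.26667, 0.06667, 0.13333, 0.06667, 0.06667 (working shown to 5 dp, full precision carried).
D = 0.06667² + 0.13333² + 0.06667² + 0.06667² + 0.06667² + 0.26667² + 0.06667² + 0.13333² + 0.06667² + 0.06667² = 0.00444 + 0.01778 + 0.00444 + 0.00444 + 0.00444 + 0.07111 + 0.00444 + 0.01778 + 0.00444 + 0.00444 = 0.13778.
So 1 − D = 0.86222, i.e. 0.862 to 3 decimal places.

0.862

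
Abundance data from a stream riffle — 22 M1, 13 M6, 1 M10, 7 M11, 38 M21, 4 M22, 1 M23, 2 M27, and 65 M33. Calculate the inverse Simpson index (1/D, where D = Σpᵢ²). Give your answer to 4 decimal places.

Total N = 22+13+1+7+38+4+1+2+65 = 153, so the proportions are 0.14379085, 0.08496732, 0.00653595, 0.04575163, 0.24836601, 0.02614379, 0.00653595, 0.0130719, 0.4248366 (working shown to 8 dp, full precision carried).
D = 0.14379085² + 0.08496732² + 0.00653595² + 0.04575163² + 0.24836601² + 0.02614379² + 0.00653595² + 0.0130719² + 0.4248366² = 0.02067581 + 0.00721945 + 0.00004272 + 0.00209321 + 0.06168568 + 0.00068350 + 0.00004272 + 0.00017087 + 0.18048614 = 0.27310009.
So 1/D = 3.661661, i.e. 3.6617 to 4 decimal places.

3.6617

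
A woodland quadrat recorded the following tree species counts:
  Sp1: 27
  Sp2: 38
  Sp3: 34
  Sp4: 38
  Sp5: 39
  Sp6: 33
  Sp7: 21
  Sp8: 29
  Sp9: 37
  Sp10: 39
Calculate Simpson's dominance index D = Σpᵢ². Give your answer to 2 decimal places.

Total N = 27+38+34+38+39+33+21+29+37+39 = 335, so the proportions are 0.0806, 0.1134, 0.1015, 0.1134, 0.1164, 0.0985, 0.0627, 0.0866, 0.1104, 0.1164 (working shown to 4 dp, full precision carried).
D = 0.0806² + 0.1134² + 0.1015² + 0.1134² + 0.1164² + 0.0985² + 0.0627² + 0.0866² + 0.1104² + 0.1164² = 0.0065 + 0.0129 + 0.0103 + 0.0129 + 0.0136 + 0.0097 + 0.0039 + 0.0075 + 0.0122 + 0.0136 = 0.1030.
To 2 decimal places, D = 0.10.

0.10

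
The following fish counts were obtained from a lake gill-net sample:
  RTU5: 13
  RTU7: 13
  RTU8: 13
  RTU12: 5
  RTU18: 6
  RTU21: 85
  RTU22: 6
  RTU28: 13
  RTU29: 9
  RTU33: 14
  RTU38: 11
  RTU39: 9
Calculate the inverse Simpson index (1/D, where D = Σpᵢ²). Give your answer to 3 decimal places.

4.578

Total N = 13+13+13+5+6+85+6+13+9+14+11+9 = 197, so the proportions are 0.0659898, 0.0659898, 0.0659898, 0.0253807, 0.0304569, 0.4314721, 0.0304569, 0.0659898, 0.0456853, 0.071066, 0.0558376, 0.0456853 (working shown to 7 dp, full precision carried).
D = 0.0659898² + 0.0659898² + 0.0659898² + 0.0253807² + 0.0304569² + 0.4314721² + 0.0304569² + 0.0659898² + 0.0456853² + 0.071066² + 0.0558376² + 0.0456853² = 0.0043547 + 0.0043547 + 0.0043547 + 0.0006442 + 0.0009276 + 0.1861682 + 0.0009276 + 0.0043547 + 0.0020871 + 0.0050504 + 0.0031178 + 0.0020871 = 0.2184287.
So 1/D = 4.57815, i.e. 4.578 to 3 decimal places.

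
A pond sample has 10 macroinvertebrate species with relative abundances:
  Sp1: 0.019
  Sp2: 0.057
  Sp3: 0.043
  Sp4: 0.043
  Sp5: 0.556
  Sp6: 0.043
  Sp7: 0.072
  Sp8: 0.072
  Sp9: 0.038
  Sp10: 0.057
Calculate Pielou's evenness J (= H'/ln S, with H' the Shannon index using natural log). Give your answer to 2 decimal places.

0.71

H' = −Σ pᵢ ln pᵢ = −((-0.0753) + (-0.1633) + (-0.1353) + (-0.1353) + (-0.3264) + (-0.1353) + (-0.1894) + (-0.1894) + (-0.1243) + (-0.1633)) = 1.6373 (working shown to 4 dp, full precision carried).
With S = 10 species, ln S = 2.3026, so J = 1.6373/2.3026 = 0.7111, i.e. 0.71 to 2 decimal places.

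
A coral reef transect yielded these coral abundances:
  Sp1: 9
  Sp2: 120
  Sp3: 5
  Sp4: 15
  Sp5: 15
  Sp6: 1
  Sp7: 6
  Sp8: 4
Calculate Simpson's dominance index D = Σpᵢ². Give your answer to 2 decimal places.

Total N = 9+120+5+15+15+1+6+4 = 175, so the proportions are 0.0514, 0.6857, 0.0286, 0.0857, 0.0857, 0.0057, 0.0343, 0.0229 (working shown to 4 dp, full precision carried).
D = 0.0514² + 0.6857² + 0.0286² + 0.0857² + 0.0857² + 0.0057² + 0.0343² + 0.0229² = 0.0026 + 0.4702 + 0.0008 + 0.0073 + 0.0073 + 0.0000 + 0.0012 + 0.0005 = 0.4901.
To 2 decimal places, D = 0.49.

0.49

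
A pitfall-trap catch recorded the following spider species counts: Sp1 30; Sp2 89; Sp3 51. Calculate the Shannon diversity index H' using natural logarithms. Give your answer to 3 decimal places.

Total N = 30+89+51 = 170, so the proportions are 0.17647, 0.52353, 0.3 (working shown to 5 dp, full precision carried).
Each pᵢ ln pᵢ term: 0.17647×(-1.73460)=-0.30611, 0.52353×(-0.64716)=-0.33881, 0.3×(-1.20397)=-0.36119.
Sum = -1.00611, so H' = 1.006.

1.006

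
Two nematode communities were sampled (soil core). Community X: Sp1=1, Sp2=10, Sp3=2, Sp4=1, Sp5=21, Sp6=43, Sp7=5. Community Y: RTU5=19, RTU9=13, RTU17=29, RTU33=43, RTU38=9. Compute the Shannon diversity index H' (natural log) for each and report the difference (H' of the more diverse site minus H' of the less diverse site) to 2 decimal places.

Community X: N=83, proportions 0.012, 0.1205, 0.0241, 0.012, 0.253, 0.5181, 0.0602, giving H' = 1.3089 (working shown to 4 dp, full precision carried).
Community Y: N=113, proportions 0.1681, 0.115, 0.2566, 0.3805, 0.0796, giving H' = 1.4668.
Difference = |1.3089 − 1.4668| = 0.1579, i.e. 0.16 to 2 decimal places.

0.16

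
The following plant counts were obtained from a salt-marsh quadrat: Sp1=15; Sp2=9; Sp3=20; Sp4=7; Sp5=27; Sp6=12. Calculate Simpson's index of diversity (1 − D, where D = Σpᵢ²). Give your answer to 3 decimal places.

Total N = 15+9+20+7+27+12 = 90, so the proportions are 0.16667, 0.1, 0.22222, 0.07778, 0.3, 0.13333 (working shown to 5 dp, full precision carried).
D = 0.16667² + 0.1² + 0.22222² + 0.07778² + 0.3² + 0.13333² = 0.02778 + 0.01000 + 0.04938 + 0.00605 + 0.09000 + 0.01778 = 0.20099.
So 1 − D = 0.79901, i.e. 0.799 to 3 decimal places.

0.799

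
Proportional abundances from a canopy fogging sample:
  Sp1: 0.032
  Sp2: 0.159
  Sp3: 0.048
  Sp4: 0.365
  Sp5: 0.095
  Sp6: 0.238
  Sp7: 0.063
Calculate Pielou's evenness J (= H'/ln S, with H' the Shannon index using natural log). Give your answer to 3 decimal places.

H' = −Σ pᵢ ln pᵢ = −((-0.11014) + (-0.29238) + (-0.14575) + (-0.36787) + (-0.22362) + (-0.34165) + (-0.17417)) = 1.65558 (working shown to 5 dp, full precision carried).
With S = 7 species, ln S = 1.94591, so J = 1.65558/1.94591 = 0.85080, i.e. 0.851 to 3 decimal places.

0.851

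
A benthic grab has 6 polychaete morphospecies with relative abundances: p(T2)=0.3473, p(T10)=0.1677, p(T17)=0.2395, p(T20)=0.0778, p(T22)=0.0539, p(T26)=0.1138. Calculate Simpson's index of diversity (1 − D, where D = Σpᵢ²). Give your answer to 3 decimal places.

0.772

D = 0.3473² + 0.1677² + 0.2395² + 0.0778² + 0.0539² + 0.1138² = 0.12062 + 0.02812 + 0.05736 + 0.00605 + 0.00291 + 0.01295 = 0.22801 (working shown to 5 dp, full precision carried).
So 1 − D = 0.77199, i.e. 0.772 to 3 decimal places.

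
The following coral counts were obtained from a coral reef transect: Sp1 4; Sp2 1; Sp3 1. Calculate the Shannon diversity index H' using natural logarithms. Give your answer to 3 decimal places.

0.868

Total N = 4+1+1 = 6, so the proportions are 0.66667, 0.16667, 0.16667 (working shown to 5 dp, full precision carried).
Each pᵢ ln pᵢ term: 0.66667×(-0.40547)=-0.27031, 0.16667×(-1.79176)=-0.29863, 0.16667×(-1.79176)=-0.29863.
Sum = -0.86756, so H' = 0.868.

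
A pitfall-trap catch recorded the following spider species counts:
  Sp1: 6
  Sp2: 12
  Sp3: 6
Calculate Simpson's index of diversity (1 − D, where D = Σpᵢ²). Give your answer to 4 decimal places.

0.6250

Total N = 6+12+6 = 24, so the proportions are 0.25, 0.5, 0.25 (working shown to 6 dp, full precision carried).
D = 0.25² + 0.5² + 0.25² = 0.062500 + 0.250000 + 0.062500 = 0.375000.
So 1 − D = 0.625000, i.e. 0.6250 to 4 decimal places.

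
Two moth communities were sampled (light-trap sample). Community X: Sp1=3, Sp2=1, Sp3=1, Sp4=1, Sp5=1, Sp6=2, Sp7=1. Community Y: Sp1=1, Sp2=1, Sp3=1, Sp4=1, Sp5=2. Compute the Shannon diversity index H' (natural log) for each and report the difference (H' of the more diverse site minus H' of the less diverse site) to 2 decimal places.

0.27

Community X: N=10, proportions 0.3, 0.1, 0.1, 0.1, 0.1, 0.2, 0.1, giving H' = 1.8344 (working shown to 4 dp, full precision carried).
Community Y: N=6, proportions 0.1667, 0.1667, 0.1667, 0.1667, 0.3333, giving H' = 1.5607.
Difference = |1.8344 − 1.5607| = 0.2737, i.e. 0.27 to 2 decimal places.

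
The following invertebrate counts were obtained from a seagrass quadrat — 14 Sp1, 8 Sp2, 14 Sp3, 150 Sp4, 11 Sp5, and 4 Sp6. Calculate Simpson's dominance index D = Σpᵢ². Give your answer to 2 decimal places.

Total N = 14+8+14+150+11+4 = 201, so the proportions are 0.0697, 0.0398, 0.0697, 0.7463, 0.0547, 0.0199 (working shown to 4 dp, full precision carried).
D = 0.0697² + 0.0398² + 0.0697² + 0.7463² + 0.0547² + 0.0199² = 0.0049 + 0.0016 + 0.0049 + 0.5569 + 0.0030 + 0.0004 = 0.5716.
To 2 decimal places, D = 0.57.

0.57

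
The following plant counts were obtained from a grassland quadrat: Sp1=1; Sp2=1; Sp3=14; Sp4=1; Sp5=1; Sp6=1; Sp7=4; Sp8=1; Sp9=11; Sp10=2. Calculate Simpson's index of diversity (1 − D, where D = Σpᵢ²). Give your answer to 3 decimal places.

0.749

Total N = 1+1+14+1+1+1+4+1+11+2 = 37, so the proportions are 0.02703, 0.02703, 0.37838, 0.02703, 0.02703, 0.02703, 0.10811, 0.02703, 0.2973, 0.05405 (working shown to 5 dp, full precision carried).
D = 0.02703² + 0.02703² + 0.37838² + 0.02703² + 0.02703² + 0.02703² + 0.10811² + 0.02703² + 0.2973² + 0.05405² = 0.00073 + 0.00073 + 0.14317 + 0.00073 + 0.00073 + 0.00073 + 0.01169 + 0.00073 + 0.08839 + 0.00292 = 0.25055.
So 1 − D = 0.74945, i.e. 0.749 to 3 decimal places.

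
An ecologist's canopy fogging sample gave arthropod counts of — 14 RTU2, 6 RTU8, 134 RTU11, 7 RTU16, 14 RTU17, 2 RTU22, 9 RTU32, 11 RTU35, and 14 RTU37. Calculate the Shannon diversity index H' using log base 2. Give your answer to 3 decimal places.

1.984

Total N = 14+6+134+7+14+2+9+11+14 = 211, so the proportions are 0.06635, 0.02844, 0.63507, 0.03318, 0.06635, 0.00948, 0.04265, 0.05213, 0.06635 (working shown to 5 dp, full precision carried).
Each pᵢ log₂ pᵢ term: 0.06635×(-3.91374)=-0.25968, 0.02844×(-5.13614)=-0.14605, 0.63507×(-0.65501)=-0.41598, 0.03318×(-4.91374)=-0.16302, 0.06635×(-3.91374)=-0.25968, 0.00948×(-6.72110)=-0.06371, 0.04265×(-4.55117)=-0.19413, 0.05213×(-4.26167)=-0.22217, 0.06635×(-3.91374)=-0.25968.
Sum = -1.98409, so H' = 1.984.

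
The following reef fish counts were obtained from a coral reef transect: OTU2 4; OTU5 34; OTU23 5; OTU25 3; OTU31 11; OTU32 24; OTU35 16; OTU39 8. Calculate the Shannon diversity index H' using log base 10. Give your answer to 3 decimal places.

Total N = 4+34+5+3+11+24+16+8 = 105, so the proportions are 0.0381, 0.32381, 0.04762, 0.02857, 0.10476, 0.22857, 0.15238, 0.07619 (working shown to 5 dp, full precision carried).
Each pᵢ log₁₀ pᵢ term: 0.0381×(-1.41913)=-0.05406, 0.32381×(-0.48971)=-0.15857, 0.04762×(-1.32222)=-0.06296, 0.02857×(-1.54407)=-0.04412, 0.10476×(-0.97980)=-0.10265, 0.22857×(-0.64098)=-0.14651, 0.15238×(-0.81707)=-0.12451, 0.07619×(-1.11810)=-0.08519.
Sum = -0.77856, so H' = 0.779.

0.779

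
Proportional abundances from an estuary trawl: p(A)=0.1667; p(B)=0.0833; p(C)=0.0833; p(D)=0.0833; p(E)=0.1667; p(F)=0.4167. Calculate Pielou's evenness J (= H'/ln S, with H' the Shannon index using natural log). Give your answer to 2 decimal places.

H' = −Σ pᵢ ln pᵢ = −((-0.2987) + (-0.2070) + (-0.2070) + (-0.2070) + (-0.2987) + (-0.3648)) = 1.5832 (working shown to 4 dp, full precision carried).
With S = 6 species, ln S = 1.7918, so J = 1.5832/1.7918 = 0.8836, i.e. 0.88 to 2 decimal places.

0.88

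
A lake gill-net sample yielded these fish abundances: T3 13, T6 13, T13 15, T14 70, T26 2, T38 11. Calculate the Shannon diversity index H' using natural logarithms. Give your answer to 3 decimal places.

1.333

Total N = 13+13+15+70+2+11 = 124, so the proportions are 0.10484, 0.10484, 0.12097, 0.56452, 0.01613, 0.08871 (working shown to 5 dp, full precision carried).
Each pᵢ ln pᵢ term: 0.10484×(-2.25533)=-0.23645, 0.10484×(-2.25533)=-0.23645, 0.12097×(-2.11223)=-0.25551, 0.56452×(-0.57179)=-0.32278, 0.01613×(-4.12713)=-0.06657, 0.08871×(-2.42239)=-0.21489.
Sum = -1.33264, so H' = 1.333.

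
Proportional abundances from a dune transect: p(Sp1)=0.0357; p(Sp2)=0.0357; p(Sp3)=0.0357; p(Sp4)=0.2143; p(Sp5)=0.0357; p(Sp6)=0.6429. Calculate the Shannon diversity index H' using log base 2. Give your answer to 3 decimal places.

1.573

Each pᵢ log₂ pᵢ term (working shown to 5 dp, full precision carried): 0.0357×(-4.80793)=-0.17164, 0.0357×(-4.80793)=-0.17164, 0.0357×(-4.80793)=-0.17164, 0.2143×(-2.22230)=-0.47624, 0.0357×(-4.80793)=-0.17164, 0.6429×(-0.63733)=-0.40974.
Sum = -1.57255, so H' = 1.573.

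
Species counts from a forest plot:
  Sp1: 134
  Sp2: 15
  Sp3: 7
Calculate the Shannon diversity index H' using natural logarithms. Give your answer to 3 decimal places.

Total N = 134+15+7 = 156, so the proportions are 0.85897, 0.09615, 0.04487 (working shown to 5 dp, full precision carried).
Each pᵢ ln pᵢ term: 0.85897×(-0.15202)=-0.13058, 0.09615×(-2.34181)=-0.22517, 0.04487×(-3.10395)=-0.13928.
Sum = -0.49503, so H' = 0.495.

0.495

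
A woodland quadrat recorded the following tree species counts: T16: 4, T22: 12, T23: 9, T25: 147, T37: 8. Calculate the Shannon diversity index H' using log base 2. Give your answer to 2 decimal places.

1.04

Total N = 4+12+9+147+8 = 180, so the proportions are 0.0222, 0.0667, 0.05, 0.8167, 0.0444 (working shown to 4 dp, full precision carried).
Each pᵢ log₂ pᵢ term: 0.0222×(-5.4919)=-0.1220, 0.0667×(-3.9069)=-0.2605, 0.05×(-4.3219)=-0.2161, 0.8167×(-0.2922)=-0.2386, 0.0444×(-4.4919)=-0.1996.
Sum = -1.0368, so H' = 1.04.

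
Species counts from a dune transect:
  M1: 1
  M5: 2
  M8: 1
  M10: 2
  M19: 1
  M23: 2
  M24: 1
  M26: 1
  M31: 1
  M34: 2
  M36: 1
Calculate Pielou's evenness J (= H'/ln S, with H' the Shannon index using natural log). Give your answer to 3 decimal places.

0.975

Total N = 1+2+1+2+1+2+1+1+1+2+1 = 15, so the proportions are 0.06667, 0.13333, 0.06667, 0.13333, 0.06667, 0.13333, 0.06667, 0.06667, 0.06667, 0.13333, 0.06667 (working shown to 5 dp, full precision carried).
H' = −Σ pᵢ ln pᵢ = −((-0.18054) + (-0.26865) + (-0.18054) + (-0.26865) + (-0.18054) + (-0.26865) + (-0.18054) + (-0.18054) + (-0.18054) + (-0.26865) + (-0.18054)) = 2.33837.
With S = 11 species, ln S = 2.39790, so J = 2.33837/2.39790 = 0.97518, i.e. 0.975 to 3 decimal places.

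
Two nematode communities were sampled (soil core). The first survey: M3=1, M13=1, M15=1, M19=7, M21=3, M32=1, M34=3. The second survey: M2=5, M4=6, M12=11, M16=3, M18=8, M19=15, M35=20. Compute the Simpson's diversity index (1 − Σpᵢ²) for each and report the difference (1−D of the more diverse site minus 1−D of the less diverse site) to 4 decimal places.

0.0554

The first survey: N=17, proportions 0.0588235, 0.0588235, 0.0588235, 0.4117647, 0.1764706, 0.0588235, 0.1764706, giving 1−D = 0.7543253 (working shown to 7 dp, full precision carried).
The second survey: N=68, proportions 0.0735294, 0.0882353, 0.1617647, 0.0441176, 0.1176471, 0.2205882, 0.2941176, giving 1−D = 0.8096886.
Difference = |0.7543253 − 0.8096886| = 0.0553633, i.e. 0.0554 to 4 decimal places.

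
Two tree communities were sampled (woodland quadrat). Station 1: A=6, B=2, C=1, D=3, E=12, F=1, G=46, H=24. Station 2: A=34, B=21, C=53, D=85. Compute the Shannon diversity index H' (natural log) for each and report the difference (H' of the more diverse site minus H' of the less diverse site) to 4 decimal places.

0.1575

Station 1: N=95, proportions 0.063158, 0.021053, 0.010526, 0.031579, 0.126316, 0.010526, 0.484211, 0.252632, giving H' = 1.420799 (working shown to 6 dp, full precision carried).
Station 2: N=193, proportions 0.176166, 0.108808, 0.274611, 0.440415, giving H' = 1.263301.
Difference = |1.420799 − 1.263301| = 0.157498, i.e. 0.1575 to 4 decimal places.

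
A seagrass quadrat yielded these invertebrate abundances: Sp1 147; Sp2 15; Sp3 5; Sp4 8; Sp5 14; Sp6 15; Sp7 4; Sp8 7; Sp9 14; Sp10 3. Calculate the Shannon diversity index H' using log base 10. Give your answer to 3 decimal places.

0.614

Total N = 147+15+5+8+14+15+4+7+14+3 = 232, so the proportions are 0.63362, 0.06466, 0.02155, 0.03448, 0.06034, 0.06466, 0.01724, 0.03017, 0.06034, 0.01293 (working shown to 5 dp, full precision carried).
Each pᵢ log₁₀ pᵢ term: 0.63362×(-0.19817)=-0.12557, 0.06466×(-1.18940)=-0.07690, 0.02155×(-1.66652)=-0.03592, 0.03448×(-1.46240)=-0.05043, 0.06034×(-1.21936)=-0.07358, 0.06466×(-1.18940)=-0.07690, 0.01724×(-1.76343)=-0.03040, 0.03017×(-1.52039)=-0.04587, 0.06034×(-1.21936)=-0.07358, 0.01293×(-1.88837)=-0.02442.
Sum = -0.61357, so H' = 0.614.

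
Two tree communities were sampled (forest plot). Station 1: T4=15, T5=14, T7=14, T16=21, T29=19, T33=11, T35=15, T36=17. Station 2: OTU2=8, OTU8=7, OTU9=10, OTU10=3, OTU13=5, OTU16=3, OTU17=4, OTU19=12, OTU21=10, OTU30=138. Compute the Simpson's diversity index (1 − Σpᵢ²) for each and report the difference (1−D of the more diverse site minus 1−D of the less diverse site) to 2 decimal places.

0.36

Station 1: N=126, proportions 0.119, 0.1111, 0.1111, 0.1667, 0.1508, 0.0873, 0.119, 0.1349, giving 1−D = 0.8706 (working shown to 4 dp, full precision carried).
Station 2: N=200, proportions 0.04, 0.035, 0.05, 0.015, 0.025, 0.015, 0.02, 0.06, 0.05, 0.69, giving 1−D = 0.5110.
Difference = |0.8706 − 0.5110| = 0.3596, i.e. 0.36 to 2 decimal places.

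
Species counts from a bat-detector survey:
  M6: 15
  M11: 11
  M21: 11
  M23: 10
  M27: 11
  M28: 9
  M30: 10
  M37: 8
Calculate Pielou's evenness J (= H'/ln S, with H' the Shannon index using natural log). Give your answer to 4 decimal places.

0.9924

Total N = 15+11+11+10+11+9+10+8 = 85, so the proportions are 0.176471, 0.129412, 0.129412, 0.117647, 0.129412, 0.105882, 0.117647, 0.094118 (working shown to 6 dp, full precision carried).
H' = −Σ pᵢ ln pᵢ = −((-0.306106) + (-0.264615) + (-0.264615) + (-0.251772) + (-0.264615) + (-0.237751) + (-0.251772) + (-0.222420)) = 2.063668.
With S = 8 species, ln S = 2.079442, so J = 2.063668/2.079442 = 0.992415, i.e. 0.9924 to 4 decimal places.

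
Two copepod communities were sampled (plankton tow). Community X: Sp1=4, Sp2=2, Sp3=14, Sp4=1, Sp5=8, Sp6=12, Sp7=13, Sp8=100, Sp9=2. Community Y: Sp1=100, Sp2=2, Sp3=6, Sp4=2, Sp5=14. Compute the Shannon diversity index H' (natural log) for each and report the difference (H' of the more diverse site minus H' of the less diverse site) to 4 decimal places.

0.5967

Community X: N=156, proportions 0.025641, 0.012821, 0.089744, 0.00641, 0.051282, 0.076923, 0.083333, 0.641026, 0.012821, giving H' = 1.296136 (working shown to 6 dp, full precision carried).
Community Y: N=124, proportions 0.806452, 0.016129, 0.048387, 0.016129, 0.112903, giving H' = 0.699419.
Difference = |1.296136 − 0.699419| = 0.596717, i.e. 0.5967 to 4 decimal places.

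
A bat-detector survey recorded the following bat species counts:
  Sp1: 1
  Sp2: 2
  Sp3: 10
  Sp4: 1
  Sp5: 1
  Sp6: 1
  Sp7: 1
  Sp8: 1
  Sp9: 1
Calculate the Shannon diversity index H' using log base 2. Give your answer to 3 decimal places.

Total N = 1+2+10+1+1+1+1+1+1 = 19, so the proportions are 0.05263, 0.10526, 0.52632, 0.05263, 0.05263, 0.05263, 0.05263, 0.05263, 0.05263 (working shown to 5 dp, full precision carried).
Each pᵢ log₂ pᵢ term: 0.05263×(-4.24793)=-0.22358, 0.10526×(-3.24793)=-0.34189, 0.52632×(-0.92600)=-0.48737, 0.05263×(-4.24793)=-0.22358, 0.05263×(-4.24793)=-0.22358, 0.05263×(-4.24793)=-0.22358, 0.05263×(-4.24793)=-0.22358, 0.05263×(-4.24793)=-0.22358, 0.05263×(-4.24793)=-0.22358.
Sum = -2.39428, so H' = 2.394.

2.394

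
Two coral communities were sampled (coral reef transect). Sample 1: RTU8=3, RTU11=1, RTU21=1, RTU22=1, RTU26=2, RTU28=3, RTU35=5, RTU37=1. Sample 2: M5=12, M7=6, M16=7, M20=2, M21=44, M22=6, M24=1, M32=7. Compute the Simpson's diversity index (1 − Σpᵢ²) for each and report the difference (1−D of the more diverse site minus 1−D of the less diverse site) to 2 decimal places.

Sample 1: N=17, proportions 0.1765, 0.0588, 0.0588, 0.0588, 0.1176, 0.1765, 0.2941, 0.0588, giving 1−D = 0.8235 (working shown to 4 dp, full precision carried).
Sample 2: N=85, proportions 0.1412, 0.0706, 0.0824, 0.0235, 0.5176, 0.0706, 0.0118, 0.0824, giving 1−D = 0.6879.
Difference = |0.8235 − 0.6879| = 0.1356, i.e. 0.14 to 2 decimal places.

0.14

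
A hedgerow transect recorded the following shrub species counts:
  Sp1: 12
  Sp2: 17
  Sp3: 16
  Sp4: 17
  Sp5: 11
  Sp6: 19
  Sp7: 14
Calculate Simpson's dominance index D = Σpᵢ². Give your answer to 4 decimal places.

Total N = 12+17+16+17+11+19+14 = 106, so the proportions are 0.113208, 0.160377, 0.150943, 0.160377, 0.103774, 0.179245, 0.132075 (working shown to 6 dp, full precision carried).
D = 0.113208² + 0.160377² + 0.150943² + 0.160377² + 0.103774² + 0.179245² + 0.132075² = 0.012816 + 0.025721 + 0.022784 + 0.025721 + 0.010769 + 0.032129 + 0.017444 = 0.147383.
To 4 decimal places, D = 0.1474.

0.1474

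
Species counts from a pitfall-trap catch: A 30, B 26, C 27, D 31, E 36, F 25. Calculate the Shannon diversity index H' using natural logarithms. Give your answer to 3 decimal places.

Total N = 30+26+27+31+36+25 = 175, so the proportions are 0.17143, 0.14857, 0.15429, 0.17714, 0.20571, 0.14286 (working shown to 5 dp, full precision carried).
Each pᵢ ln pᵢ term: 0.17143×(-1.76359)=-0.30233, 0.14857×(-1.90669)=-0.28328, 0.15429×(-1.86895)=-0.28835, 0.17714×(-1.73080)=-0.30660, 0.20571×(-1.58127)=-0.32529, 0.14286×(-1.94591)=-0.27799.
Sum = -1.78384, so H' = 1.784.

1.784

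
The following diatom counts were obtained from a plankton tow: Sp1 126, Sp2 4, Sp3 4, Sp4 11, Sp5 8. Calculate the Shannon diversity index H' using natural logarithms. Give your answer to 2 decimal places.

0.69

Total N = 126+4+4+11+8 = 153, so the proportions are 0.8235, 0.0261, 0.0261, 0.0719, 0.0523 (working shown to 4 dp, full precision carried).
Each pᵢ ln pᵢ term: 0.8235×(-0.1942)=-0.1599, 0.0261×(-3.6441)=-0.0953, 0.0261×(-3.6441)=-0.0953, 0.0719×(-2.6325)=-0.1893, 0.0523×(-2.9510)=-0.1543.
Sum = -0.6940, so H' = 0.69.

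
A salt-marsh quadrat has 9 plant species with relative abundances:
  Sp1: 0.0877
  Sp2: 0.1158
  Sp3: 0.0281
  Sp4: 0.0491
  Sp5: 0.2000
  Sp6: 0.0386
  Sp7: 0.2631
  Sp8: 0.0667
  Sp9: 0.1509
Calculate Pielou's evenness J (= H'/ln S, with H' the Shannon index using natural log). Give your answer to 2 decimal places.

0.90

H' = −Σ pᵢ ln pᵢ = −((-0.2134) + (-0.2497) + (-0.1004) + (-0.1480) + (-0.3219) + (-0.1256) + (-0.3513) + (-0.1806) + (-0.2854)) = 1.9762 (working shown to 4 dp, full precision carried).
With S = 9 species, ln S = 2.1972, so J = 1.9762/2.1972 = 0.8994, i.e. 0.90 to 2 decimal places.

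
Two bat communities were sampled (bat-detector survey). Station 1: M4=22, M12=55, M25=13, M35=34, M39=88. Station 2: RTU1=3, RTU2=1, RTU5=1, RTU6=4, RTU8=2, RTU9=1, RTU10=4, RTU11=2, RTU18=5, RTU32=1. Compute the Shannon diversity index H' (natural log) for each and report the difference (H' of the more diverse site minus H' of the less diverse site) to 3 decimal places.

Station 1: N=212, proportions 0.10377, 0.25943, 0.06132, 0.16038, 0.41509, giving H' = 1.41483 (working shown to 5 dp, full precision carried).
Station 2: N=24, proportions 0.125, 0.04167, 0.04167, 0.16667, 0.08333, 0.04167, 0.16667, 0.08333, 0.20833, 0.04167, giving H' = 2.12781.
Difference = |1.41483 − 2.12781| = 0.71298, i.e. 0.713 to 3 decimal places.

0.713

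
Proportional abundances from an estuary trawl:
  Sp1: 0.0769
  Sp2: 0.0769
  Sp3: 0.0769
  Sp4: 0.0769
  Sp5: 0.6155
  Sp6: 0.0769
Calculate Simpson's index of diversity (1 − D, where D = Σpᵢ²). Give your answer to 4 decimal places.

0.5916

D = 0.0769² + 0.0769² + 0.0769² + 0.0769² + 0.6155² + 0.0769² = 0.005914 + 0.005914 + 0.005914 + 0.005914 + 0.378840 + 0.005914 = 0.408408 (working shown to 6 dp, full precision carried).
So 1 − D = 0.591592, i.e. 0.5916 to 4 decimal places.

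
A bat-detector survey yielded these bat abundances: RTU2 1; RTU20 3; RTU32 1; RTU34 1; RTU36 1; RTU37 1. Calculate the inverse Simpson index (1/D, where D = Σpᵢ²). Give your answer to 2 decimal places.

Total N = 1+3+1+1+1+1 = 8, so the proportions are 0.125, 0.375, 0.125, 0.125, 0.125, 0.125 (working shown to 6 dp, full precision carried).
D = 0.125² + 0.375² + 0.125² + 0.125² + 0.125² + 0.125² = 0.015625 + 0.140625 + 0.015625 + 0.015625 + 0.015625 + 0.015625 = 0.218750.
So 1/D = 4.5714, i.e. 4.57 to 2 decimal places.

4.57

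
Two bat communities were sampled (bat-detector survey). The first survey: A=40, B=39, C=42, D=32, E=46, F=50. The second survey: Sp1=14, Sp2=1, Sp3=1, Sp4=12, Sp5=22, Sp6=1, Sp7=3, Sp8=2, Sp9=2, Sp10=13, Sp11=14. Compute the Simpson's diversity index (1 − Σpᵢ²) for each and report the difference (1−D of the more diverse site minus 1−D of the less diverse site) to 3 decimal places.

0.002

The first survey: N=249, proportions 0.16064, 0.15663, 0.16867, 0.12851, 0.18474, 0.2008, giving 1−D = 0.83024 (working shown to 5 dp, full precision carried).
The second survey: N=85, proportions 0.16471, 0.01176, 0.01176, 0.14118, 0.25882, 0.01176, 0.03529, 0.02353, 0.02353, 0.15294, 0.16471, giving 1−D = 0.83266.
Difference = |0.83024 − 0.83266| = 0.00242, i.e. 0.002 to 3 decimal places.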